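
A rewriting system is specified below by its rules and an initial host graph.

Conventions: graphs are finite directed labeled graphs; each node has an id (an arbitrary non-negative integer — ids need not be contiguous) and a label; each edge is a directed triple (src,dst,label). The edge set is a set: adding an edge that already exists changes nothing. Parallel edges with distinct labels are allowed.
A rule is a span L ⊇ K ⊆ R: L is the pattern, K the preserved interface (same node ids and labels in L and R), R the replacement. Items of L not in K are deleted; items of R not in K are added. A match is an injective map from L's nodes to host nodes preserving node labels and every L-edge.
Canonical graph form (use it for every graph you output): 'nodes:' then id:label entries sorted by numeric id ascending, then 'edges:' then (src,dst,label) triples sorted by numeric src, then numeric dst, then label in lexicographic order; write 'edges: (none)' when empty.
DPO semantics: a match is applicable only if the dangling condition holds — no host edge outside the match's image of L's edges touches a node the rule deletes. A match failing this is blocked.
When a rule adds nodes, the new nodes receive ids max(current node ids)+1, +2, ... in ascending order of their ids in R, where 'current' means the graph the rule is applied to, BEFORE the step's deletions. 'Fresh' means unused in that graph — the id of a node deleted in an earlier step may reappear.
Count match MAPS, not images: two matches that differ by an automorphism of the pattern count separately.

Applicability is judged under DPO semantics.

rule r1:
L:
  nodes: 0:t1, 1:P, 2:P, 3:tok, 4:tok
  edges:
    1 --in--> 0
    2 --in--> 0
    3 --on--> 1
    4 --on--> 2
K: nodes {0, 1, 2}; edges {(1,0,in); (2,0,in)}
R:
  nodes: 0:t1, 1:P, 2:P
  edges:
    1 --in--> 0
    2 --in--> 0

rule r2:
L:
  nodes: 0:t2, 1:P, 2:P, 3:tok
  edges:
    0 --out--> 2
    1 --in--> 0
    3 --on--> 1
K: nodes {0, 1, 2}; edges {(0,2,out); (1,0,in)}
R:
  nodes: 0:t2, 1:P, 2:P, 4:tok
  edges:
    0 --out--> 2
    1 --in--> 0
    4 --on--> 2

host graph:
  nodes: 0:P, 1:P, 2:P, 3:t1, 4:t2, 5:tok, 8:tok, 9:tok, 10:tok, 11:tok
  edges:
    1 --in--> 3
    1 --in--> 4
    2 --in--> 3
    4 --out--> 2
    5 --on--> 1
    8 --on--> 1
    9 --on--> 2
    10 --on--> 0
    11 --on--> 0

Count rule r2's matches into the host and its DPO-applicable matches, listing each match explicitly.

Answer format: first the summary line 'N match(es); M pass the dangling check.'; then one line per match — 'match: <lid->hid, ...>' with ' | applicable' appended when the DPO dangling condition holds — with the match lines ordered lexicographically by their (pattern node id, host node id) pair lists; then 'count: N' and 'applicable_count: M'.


2 match(es); 2 pass the dangling check.
match: 0->4, 1->1, 2->2, 3->5 | applicable
match: 0->4, 1->1, 2->2, 3->8 | applicable
count: 2
applicable_count: 2


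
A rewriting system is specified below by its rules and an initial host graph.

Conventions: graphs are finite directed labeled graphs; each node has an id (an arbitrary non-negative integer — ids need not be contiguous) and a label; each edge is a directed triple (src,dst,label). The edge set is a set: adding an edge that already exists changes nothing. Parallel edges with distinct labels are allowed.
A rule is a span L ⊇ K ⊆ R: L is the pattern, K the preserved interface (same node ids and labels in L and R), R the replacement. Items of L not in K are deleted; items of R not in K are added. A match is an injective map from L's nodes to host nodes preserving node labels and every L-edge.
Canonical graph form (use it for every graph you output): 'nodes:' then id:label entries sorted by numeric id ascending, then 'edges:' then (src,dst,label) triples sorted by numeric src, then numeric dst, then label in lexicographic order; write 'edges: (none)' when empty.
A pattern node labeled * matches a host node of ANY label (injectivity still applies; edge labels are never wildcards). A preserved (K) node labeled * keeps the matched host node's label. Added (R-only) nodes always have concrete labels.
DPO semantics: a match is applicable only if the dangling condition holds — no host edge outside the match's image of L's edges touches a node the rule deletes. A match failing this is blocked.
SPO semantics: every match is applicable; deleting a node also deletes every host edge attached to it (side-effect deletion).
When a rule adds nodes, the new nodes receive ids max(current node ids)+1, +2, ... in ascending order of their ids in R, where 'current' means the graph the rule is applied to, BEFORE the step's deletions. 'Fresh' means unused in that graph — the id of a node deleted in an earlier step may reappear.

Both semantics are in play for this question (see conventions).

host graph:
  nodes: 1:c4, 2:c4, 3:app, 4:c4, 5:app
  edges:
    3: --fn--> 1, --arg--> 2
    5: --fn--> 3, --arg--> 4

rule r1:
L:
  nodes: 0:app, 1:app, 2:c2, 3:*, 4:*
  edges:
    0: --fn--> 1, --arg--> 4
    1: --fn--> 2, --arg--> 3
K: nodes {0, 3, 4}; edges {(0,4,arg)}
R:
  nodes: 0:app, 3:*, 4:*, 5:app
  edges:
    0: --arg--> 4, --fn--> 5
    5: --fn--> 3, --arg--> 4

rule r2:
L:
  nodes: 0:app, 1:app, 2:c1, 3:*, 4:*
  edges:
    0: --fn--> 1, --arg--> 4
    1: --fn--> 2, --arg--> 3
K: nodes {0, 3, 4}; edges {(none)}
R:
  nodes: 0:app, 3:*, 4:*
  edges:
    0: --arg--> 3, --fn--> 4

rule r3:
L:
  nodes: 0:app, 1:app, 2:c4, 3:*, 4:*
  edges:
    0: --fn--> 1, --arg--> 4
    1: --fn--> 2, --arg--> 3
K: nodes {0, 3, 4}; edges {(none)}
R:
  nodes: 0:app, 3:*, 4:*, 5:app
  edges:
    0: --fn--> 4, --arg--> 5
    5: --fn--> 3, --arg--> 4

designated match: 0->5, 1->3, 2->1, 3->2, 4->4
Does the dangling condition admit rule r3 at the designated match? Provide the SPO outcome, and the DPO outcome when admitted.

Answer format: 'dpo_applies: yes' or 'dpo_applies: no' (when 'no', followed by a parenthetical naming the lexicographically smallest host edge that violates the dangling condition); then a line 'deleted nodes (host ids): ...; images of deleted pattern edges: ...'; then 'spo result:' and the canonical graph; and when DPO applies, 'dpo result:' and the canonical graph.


dpo_applies: yes
deleted nodes (host ids): 1, 3; images of deleted pattern edges: (3,1,fn); (3,2,arg); (5,3,fn); (5,4,arg)
spo result:
nodes: 2:c4, 4:c4, 5:app, 6:app
edges: (5,4,fn); (5,6,arg); (6,2,fn); (6,4,arg)
dpo result:
nodes: 2:c4, 4:c4, 5:app, 6:app
edges: (5,4,fn); (5,6,arg); (6,2,fn); (6,4,arg)


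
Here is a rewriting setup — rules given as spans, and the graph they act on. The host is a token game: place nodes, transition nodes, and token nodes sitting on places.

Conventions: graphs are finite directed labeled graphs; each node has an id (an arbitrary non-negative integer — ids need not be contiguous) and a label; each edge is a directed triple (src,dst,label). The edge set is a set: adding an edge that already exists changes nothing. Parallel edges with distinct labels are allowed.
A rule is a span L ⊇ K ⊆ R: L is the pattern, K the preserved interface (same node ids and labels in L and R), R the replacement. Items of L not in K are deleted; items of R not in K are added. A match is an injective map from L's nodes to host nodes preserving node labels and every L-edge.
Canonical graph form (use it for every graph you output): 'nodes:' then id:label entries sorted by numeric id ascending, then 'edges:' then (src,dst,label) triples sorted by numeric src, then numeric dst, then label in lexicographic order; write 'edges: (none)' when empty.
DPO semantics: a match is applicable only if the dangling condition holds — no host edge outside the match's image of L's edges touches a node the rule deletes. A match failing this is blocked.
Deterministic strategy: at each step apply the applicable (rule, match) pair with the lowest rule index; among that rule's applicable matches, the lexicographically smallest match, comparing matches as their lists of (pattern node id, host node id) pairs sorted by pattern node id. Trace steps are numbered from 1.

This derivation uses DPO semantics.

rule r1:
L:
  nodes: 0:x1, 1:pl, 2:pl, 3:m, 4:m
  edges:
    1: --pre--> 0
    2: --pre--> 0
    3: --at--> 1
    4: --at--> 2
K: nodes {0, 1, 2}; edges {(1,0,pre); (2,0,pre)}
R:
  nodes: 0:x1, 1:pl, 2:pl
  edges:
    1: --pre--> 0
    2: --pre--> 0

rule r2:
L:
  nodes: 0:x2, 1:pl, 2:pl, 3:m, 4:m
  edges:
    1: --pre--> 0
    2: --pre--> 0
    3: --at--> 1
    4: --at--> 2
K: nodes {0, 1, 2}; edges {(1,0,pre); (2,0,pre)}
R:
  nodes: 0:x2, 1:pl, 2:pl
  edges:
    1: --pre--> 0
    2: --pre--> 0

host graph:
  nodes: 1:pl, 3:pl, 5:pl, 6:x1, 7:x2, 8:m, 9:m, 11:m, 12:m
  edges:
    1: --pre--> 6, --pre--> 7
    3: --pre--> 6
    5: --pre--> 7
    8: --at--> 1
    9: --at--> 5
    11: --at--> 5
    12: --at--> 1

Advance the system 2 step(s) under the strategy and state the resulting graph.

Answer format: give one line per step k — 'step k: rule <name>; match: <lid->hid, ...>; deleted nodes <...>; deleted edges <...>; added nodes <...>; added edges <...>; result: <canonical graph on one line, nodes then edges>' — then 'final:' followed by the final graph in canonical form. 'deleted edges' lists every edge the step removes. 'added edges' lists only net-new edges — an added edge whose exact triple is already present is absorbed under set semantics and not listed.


step 1: rule r2; match: 0->7, 1->1, 2->5, 3->8, 4->9; deleted nodes 8, 9; deleted edges (8,1,at); (9,5,at); added nodes (none); added edges (none); result: nodes: 1:pl, 3:pl, 5:pl, 6:x1, 7:x2, 11:m, 12:m edges: (1,6,pre); (1,7,pre); (3,6,pre); (5,7,pre); (11,5,at); (12,1,at)
step 2: rule r2; match: 0->7, 1->1, 2->5, 3->12, 4->11; deleted nodes 11, 12; deleted edges (11,5,at); (12,1,at); added nodes (none); added edges (none); result: nodes: 1:pl, 3:pl, 5:pl, 6:x1, 7:x2 edges: (1,6,pre); (1,7,pre); (3,6,pre); (5,7,pre)
final:
nodes: 1:pl, 3:pl, 5:pl, 6:x1, 7:x2
edges: (1,6,pre); (1,7,pre); (3,6,pre); (5,7,pre)


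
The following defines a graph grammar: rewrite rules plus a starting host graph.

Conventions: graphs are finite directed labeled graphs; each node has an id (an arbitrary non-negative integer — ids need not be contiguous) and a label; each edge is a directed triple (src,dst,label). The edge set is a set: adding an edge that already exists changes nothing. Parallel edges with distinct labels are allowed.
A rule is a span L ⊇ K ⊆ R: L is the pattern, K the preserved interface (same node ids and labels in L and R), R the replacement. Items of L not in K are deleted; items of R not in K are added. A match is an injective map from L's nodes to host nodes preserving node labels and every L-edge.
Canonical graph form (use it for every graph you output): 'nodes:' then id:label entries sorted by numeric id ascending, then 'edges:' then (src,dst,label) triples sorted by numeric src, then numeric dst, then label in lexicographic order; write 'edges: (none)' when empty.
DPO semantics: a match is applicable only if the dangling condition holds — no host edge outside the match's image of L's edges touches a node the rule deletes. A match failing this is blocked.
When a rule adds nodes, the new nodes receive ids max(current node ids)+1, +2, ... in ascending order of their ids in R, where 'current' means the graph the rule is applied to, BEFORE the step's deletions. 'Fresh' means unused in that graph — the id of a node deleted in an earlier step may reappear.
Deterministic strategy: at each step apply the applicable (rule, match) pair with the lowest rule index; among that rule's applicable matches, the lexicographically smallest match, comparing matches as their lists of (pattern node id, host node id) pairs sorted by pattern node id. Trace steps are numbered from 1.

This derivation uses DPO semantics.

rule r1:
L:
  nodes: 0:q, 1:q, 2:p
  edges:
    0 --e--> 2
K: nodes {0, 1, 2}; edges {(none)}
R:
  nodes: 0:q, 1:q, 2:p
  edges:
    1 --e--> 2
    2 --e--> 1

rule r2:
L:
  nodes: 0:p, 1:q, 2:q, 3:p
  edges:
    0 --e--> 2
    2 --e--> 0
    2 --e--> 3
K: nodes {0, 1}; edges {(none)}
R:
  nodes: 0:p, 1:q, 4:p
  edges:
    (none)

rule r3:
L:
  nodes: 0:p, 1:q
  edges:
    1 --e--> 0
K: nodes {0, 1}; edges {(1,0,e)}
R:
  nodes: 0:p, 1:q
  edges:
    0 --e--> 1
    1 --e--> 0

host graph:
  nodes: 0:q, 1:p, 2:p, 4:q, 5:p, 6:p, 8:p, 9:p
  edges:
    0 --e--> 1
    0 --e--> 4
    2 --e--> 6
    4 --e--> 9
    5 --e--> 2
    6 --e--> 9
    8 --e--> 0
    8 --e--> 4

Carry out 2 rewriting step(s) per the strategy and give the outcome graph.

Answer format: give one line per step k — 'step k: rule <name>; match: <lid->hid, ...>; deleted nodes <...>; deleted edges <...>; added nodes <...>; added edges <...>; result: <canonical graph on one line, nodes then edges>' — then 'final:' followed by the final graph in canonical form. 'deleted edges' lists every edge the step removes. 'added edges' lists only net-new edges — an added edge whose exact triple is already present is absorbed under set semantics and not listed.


step 1: rule r1; match: 0->0, 1->4, 2->1; deleted nodes (none); deleted edges (0,1,e); added nodes (none); added edges (1,4,e); (4,1,e); result: nodes: 0:q, 1:p, 2:p, 4:q, 5:p, 6:p, 8:p, 9:p edges: (0,4,e); (1,4,e); (2,6,e); (4,1,e); (4,9,e); (5,2,e); (6,9,e); (8,0,e); (8,4,e)
step 2: rule r1; match: 0->4, 1->0, 2->1; deleted nodes (none); deleted edges (4,1,e); added nodes (none); added edges (0,1,e); (1,0,e); result: nodes: 0:q, 1:p, 2:p, 4:q, 5:p, 6:p, 8:p, 9:p edges: (0,1,e); (0,4,e); (1,0,e); (1,4,e); (2,6,e); (4,9,e); (5,2,e); (6,9,e); (8,0,e); (8,4,e)
final:
nodes: 0:q, 1:p, 2:p, 4:q, 5:p, 6:p, 8:p, 9:p
edges: (0,1,e); (0,4,e); (1,0,e); (1,4,e); (2,6,e); (4,9,e); (5,2,e); (6,9,e); (8,0,e); (8,4,e)


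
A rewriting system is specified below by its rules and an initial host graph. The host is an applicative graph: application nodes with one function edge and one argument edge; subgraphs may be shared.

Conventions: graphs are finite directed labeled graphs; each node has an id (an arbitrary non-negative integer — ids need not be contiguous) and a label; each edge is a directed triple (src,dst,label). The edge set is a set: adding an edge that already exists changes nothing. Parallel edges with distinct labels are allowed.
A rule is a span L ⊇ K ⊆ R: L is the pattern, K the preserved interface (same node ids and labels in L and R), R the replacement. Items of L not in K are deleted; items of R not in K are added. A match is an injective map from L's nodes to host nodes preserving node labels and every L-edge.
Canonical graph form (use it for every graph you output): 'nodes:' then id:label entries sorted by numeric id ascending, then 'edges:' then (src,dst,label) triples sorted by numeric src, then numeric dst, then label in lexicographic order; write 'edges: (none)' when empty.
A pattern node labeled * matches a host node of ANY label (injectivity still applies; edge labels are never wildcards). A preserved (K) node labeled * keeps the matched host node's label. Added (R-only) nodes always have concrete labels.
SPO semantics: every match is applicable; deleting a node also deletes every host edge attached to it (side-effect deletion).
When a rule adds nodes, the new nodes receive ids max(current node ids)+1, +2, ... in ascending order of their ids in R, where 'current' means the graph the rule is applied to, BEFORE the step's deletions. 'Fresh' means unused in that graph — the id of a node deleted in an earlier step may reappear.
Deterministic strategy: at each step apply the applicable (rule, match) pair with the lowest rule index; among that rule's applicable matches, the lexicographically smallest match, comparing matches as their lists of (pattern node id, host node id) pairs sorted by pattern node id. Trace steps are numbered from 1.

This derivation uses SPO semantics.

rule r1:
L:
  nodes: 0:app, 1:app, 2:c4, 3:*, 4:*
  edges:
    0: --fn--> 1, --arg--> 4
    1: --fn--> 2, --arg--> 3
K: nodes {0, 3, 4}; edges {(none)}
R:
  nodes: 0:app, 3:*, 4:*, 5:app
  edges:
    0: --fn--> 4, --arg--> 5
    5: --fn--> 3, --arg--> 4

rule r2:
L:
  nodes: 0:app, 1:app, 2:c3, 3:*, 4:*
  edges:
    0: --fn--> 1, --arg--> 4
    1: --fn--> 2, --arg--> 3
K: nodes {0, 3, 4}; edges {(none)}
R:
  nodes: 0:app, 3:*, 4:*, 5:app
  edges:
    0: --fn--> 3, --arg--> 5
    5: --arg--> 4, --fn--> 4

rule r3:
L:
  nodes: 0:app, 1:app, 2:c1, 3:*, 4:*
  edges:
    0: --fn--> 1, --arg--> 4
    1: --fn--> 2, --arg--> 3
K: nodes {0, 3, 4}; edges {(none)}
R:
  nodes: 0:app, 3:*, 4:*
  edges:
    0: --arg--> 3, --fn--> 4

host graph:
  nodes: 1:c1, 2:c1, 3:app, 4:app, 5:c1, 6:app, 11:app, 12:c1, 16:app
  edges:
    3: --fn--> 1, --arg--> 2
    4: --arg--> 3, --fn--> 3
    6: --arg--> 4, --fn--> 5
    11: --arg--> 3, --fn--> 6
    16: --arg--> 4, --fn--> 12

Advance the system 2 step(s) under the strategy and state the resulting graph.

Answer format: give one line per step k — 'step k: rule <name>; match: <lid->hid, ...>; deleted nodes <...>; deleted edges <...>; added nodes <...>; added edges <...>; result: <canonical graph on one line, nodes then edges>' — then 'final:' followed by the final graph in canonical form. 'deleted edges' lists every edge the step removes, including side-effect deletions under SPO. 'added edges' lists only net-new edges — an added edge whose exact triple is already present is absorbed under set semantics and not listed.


step 1: rule r3; match: 0->11, 1->6, 2->5, 3->4, 4->3; deleted nodes 5, 6; deleted edges (6,4,arg); (6,5,fn); (11,3,arg); (11,6,fn); added nodes (none); added edges (11,3,fn); (11,4,arg); result: nodes: 1:c1, 2:c1, 3:app, 4:app, 11:app, 12:c1, 16:app edges: (3,1,fn); (3,2,arg); (4,3,arg); (4,3,fn); (11,3,fn); (11,4,arg); (16,4,arg); (16,12,fn)
step 2: rule r3; match: 0->11, 1->3, 2->1, 3->2, 4->4; deleted nodes 1, 3; deleted edges (3,1,fn); (3,2,arg); (4,3,arg); (4,3,fn); (11,3,fn); (11,4,arg); added nodes (none); added edges (11,2,arg); (11,4,fn); result: nodes: 2:c1, 4:app, 11:app, 12:c1, 16:app edges: (11,2,arg); (11,4,fn); (16,4,arg); (16,12,fn)
final:
nodes: 2:c1, 4:app, 11:app, 12:c1, 16:app
edges: (11,2,arg); (11,4,fn); (16,4,arg); (16,12,fn)


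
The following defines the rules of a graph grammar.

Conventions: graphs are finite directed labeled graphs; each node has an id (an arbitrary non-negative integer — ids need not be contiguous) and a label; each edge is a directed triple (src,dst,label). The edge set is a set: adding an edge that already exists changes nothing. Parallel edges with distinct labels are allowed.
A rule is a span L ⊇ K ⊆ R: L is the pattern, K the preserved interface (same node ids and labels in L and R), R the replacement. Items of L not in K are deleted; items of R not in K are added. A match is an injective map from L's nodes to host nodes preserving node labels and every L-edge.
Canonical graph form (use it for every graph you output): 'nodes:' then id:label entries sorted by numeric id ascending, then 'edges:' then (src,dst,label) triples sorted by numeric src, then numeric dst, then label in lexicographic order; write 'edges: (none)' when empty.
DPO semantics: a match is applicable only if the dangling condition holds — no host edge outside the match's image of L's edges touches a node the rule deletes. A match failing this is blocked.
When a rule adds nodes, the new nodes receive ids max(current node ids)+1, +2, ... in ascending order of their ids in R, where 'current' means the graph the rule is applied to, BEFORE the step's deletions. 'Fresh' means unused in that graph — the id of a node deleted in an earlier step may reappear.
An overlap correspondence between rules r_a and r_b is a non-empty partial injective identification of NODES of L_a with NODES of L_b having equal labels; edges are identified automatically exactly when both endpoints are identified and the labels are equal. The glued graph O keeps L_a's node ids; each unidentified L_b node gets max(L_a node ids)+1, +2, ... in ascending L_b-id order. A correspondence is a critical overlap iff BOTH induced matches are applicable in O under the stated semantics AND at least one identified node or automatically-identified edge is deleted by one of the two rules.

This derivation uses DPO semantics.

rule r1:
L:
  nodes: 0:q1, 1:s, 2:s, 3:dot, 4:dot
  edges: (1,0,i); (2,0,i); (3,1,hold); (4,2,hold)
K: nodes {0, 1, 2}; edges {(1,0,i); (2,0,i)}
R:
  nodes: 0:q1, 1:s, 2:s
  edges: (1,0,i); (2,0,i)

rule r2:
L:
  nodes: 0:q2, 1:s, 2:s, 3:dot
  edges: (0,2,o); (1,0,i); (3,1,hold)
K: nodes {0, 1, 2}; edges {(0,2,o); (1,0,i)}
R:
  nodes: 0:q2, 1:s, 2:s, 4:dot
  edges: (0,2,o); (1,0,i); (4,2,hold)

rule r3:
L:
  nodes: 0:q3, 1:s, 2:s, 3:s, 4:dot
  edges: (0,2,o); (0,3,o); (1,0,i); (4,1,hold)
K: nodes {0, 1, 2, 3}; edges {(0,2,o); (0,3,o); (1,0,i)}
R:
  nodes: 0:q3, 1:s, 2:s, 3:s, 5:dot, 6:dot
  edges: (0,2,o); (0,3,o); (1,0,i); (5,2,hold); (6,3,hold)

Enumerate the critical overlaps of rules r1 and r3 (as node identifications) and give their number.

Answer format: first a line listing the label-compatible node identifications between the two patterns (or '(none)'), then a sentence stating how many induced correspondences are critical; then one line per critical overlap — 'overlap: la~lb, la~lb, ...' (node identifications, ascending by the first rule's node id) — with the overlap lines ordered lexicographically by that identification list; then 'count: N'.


label-compatible node identifications between L(r1) and L(r3): 1~1, 1~2, 1~3, 2~1, 2~2, 2~3, 3~4, 4~4
6 of the induced correspondences are critical overlaps of r1 and r3.
overlap: 1~1, 2~2, 3~4
overlap: 1~1, 2~3, 3~4
overlap: 1~1, 3~4
overlap: 1~2, 2~1, 4~4
overlap: 1~3, 2~1, 4~4
overlap: 2~1, 4~4
count: 6


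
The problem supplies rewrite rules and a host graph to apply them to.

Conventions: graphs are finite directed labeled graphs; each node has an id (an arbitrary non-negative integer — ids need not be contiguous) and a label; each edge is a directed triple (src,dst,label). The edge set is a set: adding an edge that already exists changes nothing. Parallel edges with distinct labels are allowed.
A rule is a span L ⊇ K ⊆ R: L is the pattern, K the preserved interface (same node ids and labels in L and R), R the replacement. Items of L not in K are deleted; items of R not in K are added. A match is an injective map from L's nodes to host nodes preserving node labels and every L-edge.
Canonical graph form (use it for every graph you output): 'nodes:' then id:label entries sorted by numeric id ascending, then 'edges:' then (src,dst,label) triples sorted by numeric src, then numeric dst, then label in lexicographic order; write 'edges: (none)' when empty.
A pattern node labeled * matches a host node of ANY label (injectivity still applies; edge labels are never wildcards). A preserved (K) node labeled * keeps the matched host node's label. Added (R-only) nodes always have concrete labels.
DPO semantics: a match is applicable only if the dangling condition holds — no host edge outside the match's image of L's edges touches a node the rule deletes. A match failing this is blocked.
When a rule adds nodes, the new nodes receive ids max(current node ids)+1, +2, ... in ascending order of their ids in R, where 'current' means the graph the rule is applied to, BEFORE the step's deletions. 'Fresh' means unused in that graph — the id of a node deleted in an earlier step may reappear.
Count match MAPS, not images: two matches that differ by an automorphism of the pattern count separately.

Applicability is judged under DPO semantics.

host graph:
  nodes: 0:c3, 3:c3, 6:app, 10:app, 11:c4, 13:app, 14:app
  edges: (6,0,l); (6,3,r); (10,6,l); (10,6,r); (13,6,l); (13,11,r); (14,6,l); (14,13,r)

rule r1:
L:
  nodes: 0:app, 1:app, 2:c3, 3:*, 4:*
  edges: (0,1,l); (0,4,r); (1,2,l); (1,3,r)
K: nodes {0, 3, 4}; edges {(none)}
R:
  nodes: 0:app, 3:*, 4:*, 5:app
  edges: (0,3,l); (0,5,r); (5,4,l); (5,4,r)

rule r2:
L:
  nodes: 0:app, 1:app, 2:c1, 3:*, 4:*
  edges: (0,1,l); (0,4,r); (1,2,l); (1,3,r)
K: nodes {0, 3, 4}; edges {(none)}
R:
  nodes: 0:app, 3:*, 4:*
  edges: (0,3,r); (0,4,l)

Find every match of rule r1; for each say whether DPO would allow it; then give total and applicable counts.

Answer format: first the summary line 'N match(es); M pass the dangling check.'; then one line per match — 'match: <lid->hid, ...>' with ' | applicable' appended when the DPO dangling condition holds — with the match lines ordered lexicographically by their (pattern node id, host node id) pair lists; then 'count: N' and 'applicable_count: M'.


2 match(es); 0 pass the dangling check.
match: 0->13, 1->6, 2->0, 3->3, 4->11
match: 0->14, 1->6, 2->0, 3->3, 4->13
count: 2
applicable_count: 0


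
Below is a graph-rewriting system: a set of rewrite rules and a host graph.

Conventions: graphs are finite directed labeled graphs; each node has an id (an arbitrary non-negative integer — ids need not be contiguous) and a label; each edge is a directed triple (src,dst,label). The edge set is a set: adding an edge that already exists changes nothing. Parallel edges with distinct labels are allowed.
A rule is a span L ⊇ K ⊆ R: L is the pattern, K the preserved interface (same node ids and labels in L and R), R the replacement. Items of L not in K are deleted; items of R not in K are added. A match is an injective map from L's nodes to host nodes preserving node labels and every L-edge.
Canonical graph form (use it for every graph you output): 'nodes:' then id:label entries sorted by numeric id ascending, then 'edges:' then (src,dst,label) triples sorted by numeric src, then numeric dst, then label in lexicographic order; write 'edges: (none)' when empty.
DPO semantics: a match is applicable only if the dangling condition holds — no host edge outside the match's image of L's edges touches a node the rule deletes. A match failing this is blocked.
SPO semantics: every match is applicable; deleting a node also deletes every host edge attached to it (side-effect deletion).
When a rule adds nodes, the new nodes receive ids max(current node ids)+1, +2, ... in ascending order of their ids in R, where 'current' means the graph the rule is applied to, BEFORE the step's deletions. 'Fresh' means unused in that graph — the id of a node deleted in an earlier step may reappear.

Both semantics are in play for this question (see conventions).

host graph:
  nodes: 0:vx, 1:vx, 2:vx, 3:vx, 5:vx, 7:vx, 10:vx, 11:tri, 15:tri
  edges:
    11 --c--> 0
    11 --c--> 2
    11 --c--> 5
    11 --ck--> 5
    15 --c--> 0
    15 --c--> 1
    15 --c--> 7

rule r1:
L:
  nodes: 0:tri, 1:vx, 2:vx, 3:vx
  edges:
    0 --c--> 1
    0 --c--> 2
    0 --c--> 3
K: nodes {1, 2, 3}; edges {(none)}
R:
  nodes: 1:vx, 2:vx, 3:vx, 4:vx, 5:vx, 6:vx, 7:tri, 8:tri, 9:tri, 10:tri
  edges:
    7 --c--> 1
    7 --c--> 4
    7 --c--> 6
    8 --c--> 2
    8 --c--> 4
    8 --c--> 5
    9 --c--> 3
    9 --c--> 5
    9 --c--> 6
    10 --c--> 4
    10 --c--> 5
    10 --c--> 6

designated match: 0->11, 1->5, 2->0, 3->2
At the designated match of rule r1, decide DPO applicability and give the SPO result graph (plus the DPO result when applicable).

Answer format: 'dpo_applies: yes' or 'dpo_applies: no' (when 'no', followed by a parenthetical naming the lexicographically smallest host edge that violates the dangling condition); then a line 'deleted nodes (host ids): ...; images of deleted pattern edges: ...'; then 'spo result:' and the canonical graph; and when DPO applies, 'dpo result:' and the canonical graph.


dpo_applies: no
(the rule deletes node 11, which keeps host edge (11,5,ck) outside the match image — the dangling condition fails, DPO blocks; SPO proceeds and side-deletes such edges)
deleted nodes (host ids): 11; images of deleted pattern edges: (11,0,c); (11,2,c); (11,5,c)
spo result:
nodes: 0:vx, 1:vx, 2:vx, 3:vx, 5:vx, 7:vx, 10:vx, 15:tri, 16:vx, 17:vx, 18:vx, 19:tri, 20:tri, 21:tri, 22:tri
edges: (15,0,c); (15,1,c); (15,7,c); (19,5,c); (19,16,c); (19,18,c); (20,0,c); (20,16,c); (20,17,c); (21,2,c); (21,17,c); (21,18,c); (22,16,c); (22,17,c); (22,18,c)


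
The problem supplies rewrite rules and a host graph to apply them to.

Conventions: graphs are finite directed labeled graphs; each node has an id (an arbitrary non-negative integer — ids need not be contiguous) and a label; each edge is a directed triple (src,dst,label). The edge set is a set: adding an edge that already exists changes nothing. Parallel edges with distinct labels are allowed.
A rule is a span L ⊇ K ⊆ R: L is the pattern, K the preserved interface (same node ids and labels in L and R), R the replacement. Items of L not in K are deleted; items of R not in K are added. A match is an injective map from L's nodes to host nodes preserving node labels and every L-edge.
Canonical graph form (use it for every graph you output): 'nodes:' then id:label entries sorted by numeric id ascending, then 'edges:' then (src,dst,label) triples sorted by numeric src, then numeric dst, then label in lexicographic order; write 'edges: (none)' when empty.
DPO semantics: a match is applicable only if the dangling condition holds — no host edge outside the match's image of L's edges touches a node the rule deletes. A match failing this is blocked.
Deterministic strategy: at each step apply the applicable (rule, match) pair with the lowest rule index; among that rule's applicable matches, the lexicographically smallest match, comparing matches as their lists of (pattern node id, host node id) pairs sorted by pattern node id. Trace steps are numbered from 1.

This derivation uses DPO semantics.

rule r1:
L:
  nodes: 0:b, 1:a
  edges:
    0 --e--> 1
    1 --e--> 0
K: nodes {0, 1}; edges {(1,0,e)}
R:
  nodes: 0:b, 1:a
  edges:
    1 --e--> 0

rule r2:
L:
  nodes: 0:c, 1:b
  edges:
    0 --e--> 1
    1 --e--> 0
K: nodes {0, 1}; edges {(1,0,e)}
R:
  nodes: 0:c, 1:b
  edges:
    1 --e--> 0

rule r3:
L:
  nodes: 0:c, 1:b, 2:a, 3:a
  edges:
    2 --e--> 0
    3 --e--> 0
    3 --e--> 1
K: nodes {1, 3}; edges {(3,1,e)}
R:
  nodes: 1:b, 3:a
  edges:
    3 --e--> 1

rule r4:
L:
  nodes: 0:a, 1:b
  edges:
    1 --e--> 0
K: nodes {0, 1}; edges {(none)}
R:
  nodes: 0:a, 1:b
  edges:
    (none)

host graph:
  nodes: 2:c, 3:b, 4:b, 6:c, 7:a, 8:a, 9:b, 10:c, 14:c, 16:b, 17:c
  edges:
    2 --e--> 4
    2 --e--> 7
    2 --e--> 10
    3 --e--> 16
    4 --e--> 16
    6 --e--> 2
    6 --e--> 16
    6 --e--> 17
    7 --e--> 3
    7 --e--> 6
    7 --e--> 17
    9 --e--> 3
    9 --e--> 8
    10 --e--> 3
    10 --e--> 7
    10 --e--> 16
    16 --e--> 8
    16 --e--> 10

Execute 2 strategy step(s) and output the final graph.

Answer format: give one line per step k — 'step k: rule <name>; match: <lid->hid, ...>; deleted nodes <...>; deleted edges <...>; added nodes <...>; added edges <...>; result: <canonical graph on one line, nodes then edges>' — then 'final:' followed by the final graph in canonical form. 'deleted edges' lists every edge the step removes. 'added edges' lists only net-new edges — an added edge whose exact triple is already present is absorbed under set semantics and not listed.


step 1: rule r2; match: 0->10, 1->16; deleted nodes (none); deleted edges (10,16,e); added nodes (none); added edges (none); result: nodes: 2:c, 3:b, 4:b, 6:c, 7:a, 8:a, 9:b, 10:c, 14:c, 16:b, 17:c edges: (2,4,e); (2,7,e); (2,10,e); (3,16,e); (4,16,e); (6,2,e); (6,16,e); (6,17,e); (7,3,e); (7,6,e); (7,17,e); (9,3,e); (9,8,e); (10,3,e); (10,7,e); (16,8,e); (16,10,e)
step 2: rule r4; match: 0->8, 1->9; deleted nodes (none); deleted edges (9,8,e); added nodes (none); added edges (none); result: nodes: 2:c, 3:b, 4:b, 6:c, 7:a, 8:a, 9:b, 10:c, 14:c, 16:b, 17:c edges: (2,4,e); (2,7,e); (2,10,e); (3,16,e); (4,16,e); (6,2,e); (6,16,e); (6,17,e); (7,3,e); (7,6,e); (7,17,e); (9,3,e); (10,3,e); (10,7,e); (16,8,e); (16,10,e)
final:
nodes: 2:c, 3:b, 4:b, 6:c, 7:a, 8:a, 9:b, 10:c, 14:c, 16:b, 17:c
edges: (2,4,e); (2,7,e); (2,10,e); (3,16,e); (4,16,e); (6,2,e); (6,16,e); (6,17,e); (7,3,e); (7,6,e); (7,17,e); (9,3,e); (10,3,e); (10,7,e); (16,8,e); (16,10,e)


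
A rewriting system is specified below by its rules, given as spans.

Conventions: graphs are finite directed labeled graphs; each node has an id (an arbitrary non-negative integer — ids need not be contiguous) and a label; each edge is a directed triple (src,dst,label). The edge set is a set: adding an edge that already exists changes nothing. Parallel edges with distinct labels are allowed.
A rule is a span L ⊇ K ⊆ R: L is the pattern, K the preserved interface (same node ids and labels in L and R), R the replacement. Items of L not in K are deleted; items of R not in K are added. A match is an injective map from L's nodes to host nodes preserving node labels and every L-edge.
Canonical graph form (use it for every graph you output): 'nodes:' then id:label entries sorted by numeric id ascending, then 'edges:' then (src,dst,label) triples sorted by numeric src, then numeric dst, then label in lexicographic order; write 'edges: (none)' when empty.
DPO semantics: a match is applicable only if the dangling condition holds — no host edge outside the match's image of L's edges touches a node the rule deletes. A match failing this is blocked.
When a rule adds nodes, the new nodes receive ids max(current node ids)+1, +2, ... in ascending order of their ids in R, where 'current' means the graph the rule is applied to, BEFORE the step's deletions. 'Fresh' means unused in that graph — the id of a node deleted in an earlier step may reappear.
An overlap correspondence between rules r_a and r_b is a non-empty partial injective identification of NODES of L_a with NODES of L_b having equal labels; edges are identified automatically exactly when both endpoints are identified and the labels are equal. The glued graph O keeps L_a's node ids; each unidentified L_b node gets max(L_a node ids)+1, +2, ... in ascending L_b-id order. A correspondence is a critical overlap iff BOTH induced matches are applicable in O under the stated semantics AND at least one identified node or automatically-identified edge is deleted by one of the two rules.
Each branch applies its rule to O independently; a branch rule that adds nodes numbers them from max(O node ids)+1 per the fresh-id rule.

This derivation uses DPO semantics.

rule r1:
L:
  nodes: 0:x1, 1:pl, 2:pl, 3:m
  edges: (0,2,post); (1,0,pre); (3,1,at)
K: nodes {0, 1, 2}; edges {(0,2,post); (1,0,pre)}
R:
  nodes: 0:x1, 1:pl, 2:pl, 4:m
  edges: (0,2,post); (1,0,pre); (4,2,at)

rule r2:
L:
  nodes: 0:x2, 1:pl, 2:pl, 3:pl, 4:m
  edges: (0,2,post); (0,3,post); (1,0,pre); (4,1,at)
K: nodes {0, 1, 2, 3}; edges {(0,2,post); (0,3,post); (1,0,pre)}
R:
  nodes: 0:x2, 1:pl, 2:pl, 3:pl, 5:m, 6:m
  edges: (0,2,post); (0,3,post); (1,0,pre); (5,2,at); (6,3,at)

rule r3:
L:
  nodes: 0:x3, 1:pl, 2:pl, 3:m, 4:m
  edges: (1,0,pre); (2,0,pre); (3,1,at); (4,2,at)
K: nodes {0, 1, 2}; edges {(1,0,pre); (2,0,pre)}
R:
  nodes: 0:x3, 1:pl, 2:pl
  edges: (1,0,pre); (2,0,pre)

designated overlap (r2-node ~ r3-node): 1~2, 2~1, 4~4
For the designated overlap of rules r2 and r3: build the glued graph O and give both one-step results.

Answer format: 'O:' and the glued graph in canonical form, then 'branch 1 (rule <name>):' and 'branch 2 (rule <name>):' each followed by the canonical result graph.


O:
nodes: 0:x2, 1:pl, 2:pl, 3:pl, 4:m, 5:x3, 6:m
edges: (0,2,post); (0,3,post); (1,0,pre); (1,5,pre); (2,5,pre); (4,1,at); (6,2,at)
branch 1 (rule r2):
nodes: 0:x2, 1:pl, 2:pl, 3:pl, 5:x3, 6:m, 7:m, 8:m
edges: (0,2,post); (0,3,post); (1,0,pre); (1,5,pre); (2,5,pre); (6,2,at); (7,2,at); (8,3,at)
branch 2 (rule r3):
nodes: 0:x2, 1:pl, 2:pl, 3:pl, 5:x3
edges: (0,2,post); (0,3,post); (1,0,pre); (1,5,pre); (2,5,pre)


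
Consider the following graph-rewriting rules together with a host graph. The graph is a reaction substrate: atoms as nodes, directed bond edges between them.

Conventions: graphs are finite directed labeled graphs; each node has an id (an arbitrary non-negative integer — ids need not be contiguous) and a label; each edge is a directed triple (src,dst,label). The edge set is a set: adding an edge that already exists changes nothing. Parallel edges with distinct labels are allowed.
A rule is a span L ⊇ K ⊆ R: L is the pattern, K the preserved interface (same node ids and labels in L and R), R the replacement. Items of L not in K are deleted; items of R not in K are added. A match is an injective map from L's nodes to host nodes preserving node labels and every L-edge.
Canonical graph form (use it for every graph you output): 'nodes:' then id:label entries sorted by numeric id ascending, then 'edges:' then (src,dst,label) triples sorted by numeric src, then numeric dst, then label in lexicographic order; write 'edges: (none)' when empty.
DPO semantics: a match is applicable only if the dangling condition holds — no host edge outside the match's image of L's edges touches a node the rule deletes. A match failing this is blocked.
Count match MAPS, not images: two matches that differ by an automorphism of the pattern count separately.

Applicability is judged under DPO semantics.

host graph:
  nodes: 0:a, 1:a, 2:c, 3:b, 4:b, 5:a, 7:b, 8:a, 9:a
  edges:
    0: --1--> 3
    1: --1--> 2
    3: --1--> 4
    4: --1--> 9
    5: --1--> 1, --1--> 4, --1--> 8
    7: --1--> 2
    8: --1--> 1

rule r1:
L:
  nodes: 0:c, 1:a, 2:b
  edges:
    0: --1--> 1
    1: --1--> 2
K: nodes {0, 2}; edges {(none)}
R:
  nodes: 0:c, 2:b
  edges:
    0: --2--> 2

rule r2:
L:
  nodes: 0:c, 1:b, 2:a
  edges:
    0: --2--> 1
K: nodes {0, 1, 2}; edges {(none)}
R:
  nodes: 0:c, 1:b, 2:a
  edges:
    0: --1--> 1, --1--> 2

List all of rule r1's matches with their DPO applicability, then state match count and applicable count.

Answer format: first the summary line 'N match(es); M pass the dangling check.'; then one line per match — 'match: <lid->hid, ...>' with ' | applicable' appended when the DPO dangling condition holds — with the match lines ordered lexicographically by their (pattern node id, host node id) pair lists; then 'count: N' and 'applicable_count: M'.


0 match(es); 0 pass the dangling check.
count: 0
applicable_count: 0


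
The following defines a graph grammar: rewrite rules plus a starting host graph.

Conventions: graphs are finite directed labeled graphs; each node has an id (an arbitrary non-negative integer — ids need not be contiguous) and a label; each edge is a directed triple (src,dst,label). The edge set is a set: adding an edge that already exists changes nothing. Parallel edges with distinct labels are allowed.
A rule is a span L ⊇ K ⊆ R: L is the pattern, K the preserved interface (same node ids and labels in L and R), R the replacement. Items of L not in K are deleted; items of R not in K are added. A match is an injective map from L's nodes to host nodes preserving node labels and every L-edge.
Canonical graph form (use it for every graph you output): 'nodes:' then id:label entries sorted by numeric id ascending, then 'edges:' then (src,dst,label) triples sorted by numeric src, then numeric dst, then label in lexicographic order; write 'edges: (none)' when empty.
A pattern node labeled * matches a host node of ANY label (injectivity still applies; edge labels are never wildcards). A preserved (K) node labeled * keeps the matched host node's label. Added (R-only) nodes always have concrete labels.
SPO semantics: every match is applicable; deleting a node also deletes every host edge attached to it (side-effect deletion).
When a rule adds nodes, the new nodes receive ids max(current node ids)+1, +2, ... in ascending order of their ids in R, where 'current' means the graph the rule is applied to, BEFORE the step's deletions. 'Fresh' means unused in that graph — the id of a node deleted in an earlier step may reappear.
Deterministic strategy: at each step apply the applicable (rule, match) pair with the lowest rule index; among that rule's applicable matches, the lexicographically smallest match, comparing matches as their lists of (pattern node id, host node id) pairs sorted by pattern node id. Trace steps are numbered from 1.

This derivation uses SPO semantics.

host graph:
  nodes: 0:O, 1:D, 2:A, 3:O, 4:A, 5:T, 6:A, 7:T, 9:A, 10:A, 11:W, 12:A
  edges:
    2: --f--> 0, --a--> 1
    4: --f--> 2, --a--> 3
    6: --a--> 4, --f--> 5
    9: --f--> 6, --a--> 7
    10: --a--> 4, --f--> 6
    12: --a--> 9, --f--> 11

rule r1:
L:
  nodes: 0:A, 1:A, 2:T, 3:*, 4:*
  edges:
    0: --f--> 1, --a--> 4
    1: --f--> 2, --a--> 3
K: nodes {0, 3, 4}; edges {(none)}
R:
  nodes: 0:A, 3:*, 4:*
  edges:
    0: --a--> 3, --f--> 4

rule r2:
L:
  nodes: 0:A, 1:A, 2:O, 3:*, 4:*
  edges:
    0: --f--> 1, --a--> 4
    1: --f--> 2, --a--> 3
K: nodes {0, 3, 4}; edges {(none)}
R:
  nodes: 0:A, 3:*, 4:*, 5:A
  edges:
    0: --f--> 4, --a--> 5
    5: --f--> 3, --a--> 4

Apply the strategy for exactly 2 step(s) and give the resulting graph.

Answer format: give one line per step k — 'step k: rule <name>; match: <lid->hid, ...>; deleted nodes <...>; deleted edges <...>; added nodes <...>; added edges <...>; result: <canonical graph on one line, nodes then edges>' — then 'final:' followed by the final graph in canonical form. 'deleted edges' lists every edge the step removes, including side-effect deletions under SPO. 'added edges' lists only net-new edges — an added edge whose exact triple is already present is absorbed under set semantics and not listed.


step 1: rule r1; match: 0->9, 1->6, 2->5, 3->4, 4->7; deleted nodes 5, 6; deleted edges (6,4,a); (6,5,f); (9,6,f); (9,7,a); (10,6,f); added nodes (none); added edges (9,4,a); (9,7,f); result: nodes: 0:O, 1:D, 2:A, 3:O, 4:A, 7:T, 9:A, 10:A, 11:W, 12:A edges: (2,0,f); (2,1,a); (4,2,f); (4,3,a); (9,4,a); (9,7,f); (10,4,a); (12,9,a); (12,11,f)
step 2: rule r2; match: 0->4, 1->2, 2->0, 3->1, 4->3; deleted nodes 0, 2; deleted edges (2,0,f); (2,1,a); (4,2,f); (4,3,a); added nodes 13; added edges (4,3,f); (4,13,a); (13,1,f); (13,3,a); result: nodes: 1:D, 3:O, 4:A, 7:T, 9:A, 10:A, 11:W, 12:A, 13:A edges: (4,3,f); (4,13,a); (9,4,a); (9,7,f); (10,4,a); (12,9,a); (12,11,f); (13,1,f); (13,3,a)
final:
nodes: 1:D, 3:O, 4:A, 7:T, 9:A, 10:A, 11:W, 12:A, 13:A
edges: (4,3,f); (4,13,a); (9,4,a); (9,7,f); (10,4,a); (12,9,a); (12,11,f); (13,1,f); (13,3,a)
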